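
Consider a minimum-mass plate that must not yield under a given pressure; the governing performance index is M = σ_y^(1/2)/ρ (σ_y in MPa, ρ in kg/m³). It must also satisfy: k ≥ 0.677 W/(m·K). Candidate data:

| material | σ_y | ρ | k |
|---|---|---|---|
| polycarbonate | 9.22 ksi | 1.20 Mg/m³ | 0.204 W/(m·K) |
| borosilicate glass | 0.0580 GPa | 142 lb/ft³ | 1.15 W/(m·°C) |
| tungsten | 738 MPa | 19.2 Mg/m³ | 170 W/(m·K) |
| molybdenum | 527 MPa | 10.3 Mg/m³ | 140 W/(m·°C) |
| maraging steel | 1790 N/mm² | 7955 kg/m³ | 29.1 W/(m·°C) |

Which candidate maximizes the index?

maraging steel

Screen on constraints: k ≥ 0.677 W/(m·K). Survivors: borosilicate glass, tungsten, molybdenum, maraging steel.
Putting every candidate on a common basis:
  borosilicate glass: σ_y = 58.00 MPa, ρ = 2275 kg/m³
  tungsten: σ_y = 738.0 MPa, ρ = 19200 kg/m³
  molybdenum: σ_y = 527.0 MPa, ρ = 10300 kg/m³
  maraging steel: σ_y = 1790 MPa, ρ = 7955 kg/m³
  maraging steel: M = 5.32×10⁻³
  borosilicate glass: M = 3.35×10⁻³
  molybdenum: M = 2.23×10⁻³
  tungsten: M = 1.41×10⁻³
Highest index: maraging steel.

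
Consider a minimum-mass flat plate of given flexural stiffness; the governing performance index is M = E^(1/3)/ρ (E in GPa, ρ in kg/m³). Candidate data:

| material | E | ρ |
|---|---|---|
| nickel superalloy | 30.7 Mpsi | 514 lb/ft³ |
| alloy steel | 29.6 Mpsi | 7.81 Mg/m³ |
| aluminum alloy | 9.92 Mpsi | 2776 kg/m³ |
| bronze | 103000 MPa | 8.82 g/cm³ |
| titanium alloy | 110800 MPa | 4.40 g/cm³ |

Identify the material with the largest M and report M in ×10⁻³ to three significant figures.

Normalizing units and computing the index:
  nickel superalloy: E = 211.7 GPa, ρ = 8233 kg/m³
  alloy steel: E = 204.1 GPa, ρ = 7810 kg/m³
  aluminum alloy: E = 68.40 GPa, ρ = 2776 kg/m³
  bronze: E = 103.0 GPa, ρ = 8820 kg/m³
  titanium alloy: E = 110.8 GPa, ρ = 4400 kg/m³
  aluminum alloy: M = 1.47×10⁻³
  titanium alloy: M = 1.09×10⁻³
  alloy steel: M = 0.754×10⁻³
  nickel superalloy: M = 0.724×10⁻³
  bronze: M = 0.531×10⁻³
Aluminum alloy ranks first.

aluminum alloy, M = 1.47×10⁻³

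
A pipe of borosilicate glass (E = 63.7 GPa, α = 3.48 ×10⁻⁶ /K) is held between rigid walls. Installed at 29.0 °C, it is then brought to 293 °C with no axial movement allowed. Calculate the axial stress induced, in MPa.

58.5 MPa

ΔT = 264.0 K. Constrained thermal stress σ = E·α·ΔT = 63.70×10³ MPa × 3.48×10⁻⁶ × 264.0 = 58.5 MPa (compressive).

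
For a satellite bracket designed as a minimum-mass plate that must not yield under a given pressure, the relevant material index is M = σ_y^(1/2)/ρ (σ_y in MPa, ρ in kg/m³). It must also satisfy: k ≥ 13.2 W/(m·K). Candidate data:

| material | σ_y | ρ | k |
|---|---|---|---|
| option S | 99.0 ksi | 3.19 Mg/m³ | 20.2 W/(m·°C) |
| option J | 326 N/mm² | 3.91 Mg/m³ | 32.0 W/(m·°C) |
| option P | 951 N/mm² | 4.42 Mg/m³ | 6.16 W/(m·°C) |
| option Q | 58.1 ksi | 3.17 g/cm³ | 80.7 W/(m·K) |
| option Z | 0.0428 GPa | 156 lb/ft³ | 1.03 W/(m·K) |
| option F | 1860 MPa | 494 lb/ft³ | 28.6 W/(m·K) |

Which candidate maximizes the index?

Screen on constraints: k ≥ 13.2 W/(m·K). Survivors: option S, option J, option Q, option F.
Putting every candidate on a common basis:
  option S: σ_y = 682.6 MPa, ρ = 3190 kg/m³
  option J: σ_y = 326.0 MPa, ρ = 3910 kg/m³
  option Q: σ_y = 400.6 MPa, ρ = 3170 kg/m³
  option F: σ_y = 1860 MPa, ρ = 7913 kg/m³
  option S: M = 8.19×10⁻³
  option Q: M = 6.31×10⁻³
  option F: M = 5.45×10⁻³
  option J: M = 4.62×10⁻³
Highest index: option S.

option S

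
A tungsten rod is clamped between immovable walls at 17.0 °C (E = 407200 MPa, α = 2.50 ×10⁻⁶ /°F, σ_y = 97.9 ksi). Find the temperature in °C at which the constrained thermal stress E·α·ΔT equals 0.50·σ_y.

201 °C

E = 407200 MPa = 407.2 GPa.
α = 2.50×10⁻⁶/°F × 9/5 = 4.50×10⁻⁶/K.
σ_y = 97.9 ksi = 675.0 MPa.
E·α·ΔT = 337.5 MPa ⇒ ΔT = 337.5 / (407.2×10³ × 4.50×10⁻⁶) = 184.2 K.
T = 17.0 + 184.2 = 201.2 °C.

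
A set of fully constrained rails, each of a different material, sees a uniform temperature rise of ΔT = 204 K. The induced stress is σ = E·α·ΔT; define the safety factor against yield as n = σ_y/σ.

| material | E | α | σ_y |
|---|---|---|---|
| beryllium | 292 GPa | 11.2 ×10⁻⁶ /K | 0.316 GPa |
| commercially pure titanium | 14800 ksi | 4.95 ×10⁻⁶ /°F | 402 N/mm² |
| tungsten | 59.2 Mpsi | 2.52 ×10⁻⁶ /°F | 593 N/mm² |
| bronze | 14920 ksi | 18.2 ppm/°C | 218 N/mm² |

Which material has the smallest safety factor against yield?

beryllium

With everything in SI (GPa, ×10⁻⁶/K, MPa):
  beryllium: E = 292.0, α = 11.2, σ_y = 316.0 → σ = 667 MPa, n = 0.474
  commercially pure titanium: E = 102.0, α = 8.91, σ_y = 402.0 → σ = 185 MPa, n = 2.17
  tungsten: E = 408.2, α = 4.54, σ_y = 593.0 → σ = 378 MPa, n = 1.57
  bronze: E = 102.9, α = 18.2, σ_y = 218.0 → σ = 382 MPa, n = 0.571
Smallest n: beryllium with n = 0.474.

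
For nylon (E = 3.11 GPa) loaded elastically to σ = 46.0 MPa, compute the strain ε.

0.0148

ε = σ/E = 46.0 / 3110 = 0.0148.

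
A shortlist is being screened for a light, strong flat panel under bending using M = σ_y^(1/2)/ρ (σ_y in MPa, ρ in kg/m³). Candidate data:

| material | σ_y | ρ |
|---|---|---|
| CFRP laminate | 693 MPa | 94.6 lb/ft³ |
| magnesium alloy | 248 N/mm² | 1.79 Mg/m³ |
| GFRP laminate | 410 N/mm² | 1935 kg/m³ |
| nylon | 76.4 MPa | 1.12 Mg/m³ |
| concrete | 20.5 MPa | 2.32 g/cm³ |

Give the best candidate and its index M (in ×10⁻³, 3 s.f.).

CFRP laminate, M = 17.4×10⁻³

In SI units:
  CFRP laminate: σ_y = 693.0 MPa, ρ = 1515 kg/m³
  magnesium alloy: σ_y = 248.0 MPa, ρ = 1790 kg/m³
  GFRP laminate: σ_y = 410.0 MPa, ρ = 1935 kg/m³
  nylon: σ_y = 76.40 MPa, ρ = 1120 kg/m³
  concrete: σ_y = 20.50 MPa, ρ = 2320 kg/m³
  CFRP laminate: M = 17.4×10⁻³
  GFRP laminate: M = 10.5×10⁻³
  magnesium alloy: M = 8.80×10⁻³
  nylon: M = 7.80×10⁻³
  concrete: M = 1.95×10⁻³
CFRP laminate has the largest M.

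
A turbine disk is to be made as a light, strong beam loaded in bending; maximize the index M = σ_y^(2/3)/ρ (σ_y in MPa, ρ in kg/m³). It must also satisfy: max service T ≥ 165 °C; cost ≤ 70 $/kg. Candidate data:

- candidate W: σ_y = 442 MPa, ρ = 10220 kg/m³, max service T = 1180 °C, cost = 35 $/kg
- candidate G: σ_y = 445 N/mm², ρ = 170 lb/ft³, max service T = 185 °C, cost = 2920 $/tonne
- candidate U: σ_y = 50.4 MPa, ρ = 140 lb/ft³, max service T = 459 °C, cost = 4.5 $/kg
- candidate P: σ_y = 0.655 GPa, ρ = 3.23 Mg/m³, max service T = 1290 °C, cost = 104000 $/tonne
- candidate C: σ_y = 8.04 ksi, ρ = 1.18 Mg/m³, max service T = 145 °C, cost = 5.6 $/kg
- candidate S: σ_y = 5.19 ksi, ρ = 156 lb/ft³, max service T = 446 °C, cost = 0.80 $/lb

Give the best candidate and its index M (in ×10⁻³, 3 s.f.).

Screen on constraints: max service T ≥ 165 °C; cost ≤ 70 $/kg. Survivors: candidate W, candidate G, candidate U, candidate S.
After converting to SI:
  candidate W: σ_y = 442.0 MPa, ρ = 10220 kg/m³
  candidate G: σ_y = 445.0 MPa, ρ = 2723 kg/m³
  candidate U: σ_y = 50.40 MPa, ρ = 2243 kg/m³
  candidate S: σ_y = 35.78 MPa, ρ = 2499 kg/m³
  candidate G: M = 21.4×10⁻³
  candidate U: M = 6.08×10⁻³
  candidate W: M = 5.68×10⁻³
  candidate S: M = 4.35×10⁻³
Highest index: candidate G.

candidate G, M = 21.4×10⁻³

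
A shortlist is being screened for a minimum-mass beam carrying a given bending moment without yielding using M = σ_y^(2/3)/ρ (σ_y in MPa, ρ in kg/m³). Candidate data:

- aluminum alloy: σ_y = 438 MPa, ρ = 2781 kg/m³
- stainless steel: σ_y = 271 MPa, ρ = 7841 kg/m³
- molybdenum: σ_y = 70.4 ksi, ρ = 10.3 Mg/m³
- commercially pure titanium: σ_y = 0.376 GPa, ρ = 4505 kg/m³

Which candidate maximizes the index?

After converting to SI:
  aluminum alloy: σ_y = 438.0 MPa, ρ = 2781 kg/m³
  stainless steel: σ_y = 271.0 MPa, ρ = 7841 kg/m³
  molybdenum: σ_y = 485.4 MPa, ρ = 10300 kg/m³
  commercially pure titanium: σ_y = 376.0 MPa, ρ = 4505 kg/m³
  aluminum alloy: M = 20.7×10⁻³
  commercially pure titanium: M = 11.6×10⁻³
  molybdenum: M = 6.00×10⁻³
  stainless steel: M = 5.34×10⁻³
Aluminum alloy has the largest M.

aluminum alloy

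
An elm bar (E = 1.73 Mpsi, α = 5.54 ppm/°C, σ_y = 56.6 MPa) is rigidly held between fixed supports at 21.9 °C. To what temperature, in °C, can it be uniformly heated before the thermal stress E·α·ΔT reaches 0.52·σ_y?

467 °C

E = 1.73 Mpsi = 11.93 GPa.
E·α·ΔT = 29.43 MPa ⇒ ΔT = 29.43 / (11.93×10³ × 5.54×10⁻⁶) = 445.4 K.
T = 21.9 + 445.4 = 467.3 °C.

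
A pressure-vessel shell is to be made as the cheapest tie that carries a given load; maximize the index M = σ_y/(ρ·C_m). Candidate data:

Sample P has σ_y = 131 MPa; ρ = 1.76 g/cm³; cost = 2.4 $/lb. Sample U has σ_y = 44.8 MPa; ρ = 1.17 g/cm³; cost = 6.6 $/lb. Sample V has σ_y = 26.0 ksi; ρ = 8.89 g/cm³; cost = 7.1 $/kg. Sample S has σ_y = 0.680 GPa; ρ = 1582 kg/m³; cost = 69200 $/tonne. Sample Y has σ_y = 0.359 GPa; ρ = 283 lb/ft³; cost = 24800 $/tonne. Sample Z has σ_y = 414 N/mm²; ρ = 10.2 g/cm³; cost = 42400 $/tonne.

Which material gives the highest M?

Normalizing units and computing the index:
  sample P: σ_y = 131.0 MPa, ρ = 1760 kg/m³, cost = 5.291 $/kg
  sample U: σ_y = 44.80 MPa, ρ = 1170 kg/m³, cost = 14.55 $/kg
  sample V: σ_y = 179.3 MPa, ρ = 8890 kg/m³, cost = 7.100 $/kg
  sample S: σ_y = 680.0 MPa, ρ = 1582 kg/m³, cost = 69.20 $/kg
  sample Y: σ_y = 359.0 MPa, ρ = 4533 kg/m³, cost = 24.80 $/kg
  sample Z: σ_y = 414.0 MPa, ρ = 10200 kg/m³, cost = 42.40 $/kg
  sample P: M = 14.1 kN·m per $
  sample S: M = 6.21 kN·m per $
  sample Y: M = 3.19 kN·m per $
  sample V: M = 2.84 kN·m per $
  sample U: M = 2.63 kN·m per $
  sample Z: M = 0.957 kN·m per $
Sample P has the largest M.

sample P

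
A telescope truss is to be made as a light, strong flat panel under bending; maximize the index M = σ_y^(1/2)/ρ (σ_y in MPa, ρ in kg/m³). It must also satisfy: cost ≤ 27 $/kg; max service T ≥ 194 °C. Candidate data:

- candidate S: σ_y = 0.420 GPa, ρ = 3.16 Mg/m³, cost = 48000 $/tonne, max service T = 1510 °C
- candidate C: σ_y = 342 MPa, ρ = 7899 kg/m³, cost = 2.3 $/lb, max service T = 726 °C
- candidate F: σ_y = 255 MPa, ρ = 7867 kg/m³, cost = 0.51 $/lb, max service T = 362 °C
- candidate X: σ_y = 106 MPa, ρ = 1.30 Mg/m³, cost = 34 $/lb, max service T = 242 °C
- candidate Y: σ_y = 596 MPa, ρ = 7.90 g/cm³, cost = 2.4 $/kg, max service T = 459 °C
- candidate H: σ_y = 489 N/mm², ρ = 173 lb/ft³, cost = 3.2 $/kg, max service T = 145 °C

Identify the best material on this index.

candidate Y

Screen on constraints: cost ≤ 27 $/kg; max service T ≥ 194 °C. Survivors: candidate C, candidate F, candidate Y.
Putting every candidate on a common basis:
  candidate C: σ_y = 342.0 MPa, ρ = 7899 kg/m³
  candidate F: σ_y = 255.0 MPa, ρ = 7867 kg/m³
  candidate Y: σ_y = 596.0 MPa, ρ = 7900 kg/m³
  candidate Y: M = 3.09×10⁻³
  candidate C: M = 2.34×10⁻³
  candidate F: M = 2.03×10⁻³
Candidate Y ranks first.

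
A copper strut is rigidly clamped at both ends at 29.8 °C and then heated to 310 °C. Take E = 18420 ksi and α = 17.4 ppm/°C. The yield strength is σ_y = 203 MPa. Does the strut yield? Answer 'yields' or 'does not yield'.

E = 18420 ksi = 127.0 GPa.
ΔT = 280.2 K. Constrained thermal stress σ = E·α·ΔT = 127.0×10³ MPa × 17.4×10⁻⁶ × 280.2 = 619 MPa (compressive).
Compare to σ_y = 203 MPa: σ ≥ σ_y, so it yields.

yields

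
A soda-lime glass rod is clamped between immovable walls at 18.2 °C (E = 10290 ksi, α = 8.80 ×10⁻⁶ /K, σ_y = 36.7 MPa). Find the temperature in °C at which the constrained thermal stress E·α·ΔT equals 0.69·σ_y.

E = 10290 ksi = 70.95 GPa.
E·α·ΔT = 25.32 MPa ⇒ ΔT = 25.32 / (70.95×10³ × 8.80×10⁻⁶) = 40.56 K.
T = 18.2 + 40.56 = 58.76 °C.

58.8 °C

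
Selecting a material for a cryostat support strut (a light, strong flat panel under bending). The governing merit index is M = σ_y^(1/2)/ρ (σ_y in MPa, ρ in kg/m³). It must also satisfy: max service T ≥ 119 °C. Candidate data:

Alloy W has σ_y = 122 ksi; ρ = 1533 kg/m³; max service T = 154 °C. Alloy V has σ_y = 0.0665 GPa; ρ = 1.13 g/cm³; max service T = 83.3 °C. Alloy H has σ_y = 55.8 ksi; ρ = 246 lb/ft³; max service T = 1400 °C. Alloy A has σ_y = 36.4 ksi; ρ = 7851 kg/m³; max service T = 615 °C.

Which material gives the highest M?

Screen on constraints: max service T ≥ 119 °C. Survivors: alloy W, alloy H, alloy A.
Normalizing units and computing the index:
  alloy W: σ_y = 841.2 MPa, ρ = 1533 kg/m³
  alloy H: σ_y = 384.7 MPa, ρ = 3941 kg/m³
  alloy A: σ_y = 251.0 MPa, ρ = 7851 kg/m³
  alloy W: M = 18.9×10⁻³
  alloy H: M = 4.98×10⁻³
  alloy A: M = 2.02×10⁻³
Alloy W ranks first.

alloy W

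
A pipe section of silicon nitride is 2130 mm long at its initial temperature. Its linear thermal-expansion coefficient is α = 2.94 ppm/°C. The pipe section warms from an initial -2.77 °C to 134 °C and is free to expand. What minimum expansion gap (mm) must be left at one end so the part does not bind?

0.856 mm

ΔT = 134 − (-2.77) = 136.8 K.
ΔL = α·L₀·ΔT = 2.94×10⁻⁶ × 2130 mm × 136.8 K = 0.856 mm.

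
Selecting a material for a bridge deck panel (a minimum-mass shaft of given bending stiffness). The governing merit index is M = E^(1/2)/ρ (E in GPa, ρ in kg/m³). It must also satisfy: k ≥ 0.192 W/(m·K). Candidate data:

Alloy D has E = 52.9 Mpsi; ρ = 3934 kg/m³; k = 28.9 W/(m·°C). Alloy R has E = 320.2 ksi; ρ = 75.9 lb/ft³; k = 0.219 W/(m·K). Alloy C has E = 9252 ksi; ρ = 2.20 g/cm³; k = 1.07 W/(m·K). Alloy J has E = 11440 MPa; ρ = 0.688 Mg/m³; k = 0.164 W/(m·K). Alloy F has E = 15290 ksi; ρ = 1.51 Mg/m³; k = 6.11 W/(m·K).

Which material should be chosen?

Screen on constraints: k ≥ 0.192 W/(m·K). Survivors: alloy D, alloy R, alloy C, alloy F.
After converting to SI:
  alloy D: E = 364.7 GPa, ρ = 3934 kg/m³
  alloy R: E = 2.208 GPa, ρ = 1216 kg/m³
  alloy C: E = 63.79 GPa, ρ = 2200 kg/m³
  alloy F: E = 105.4 GPa, ρ = 1510 kg/m³
  alloy F: M = 6.80×10⁻³
  alloy D: M = 4.85×10⁻³
  alloy C: M = 3.63×10⁻³
  alloy R: M = 1.22×10⁻³
Alloy F has the largest M.

alloy F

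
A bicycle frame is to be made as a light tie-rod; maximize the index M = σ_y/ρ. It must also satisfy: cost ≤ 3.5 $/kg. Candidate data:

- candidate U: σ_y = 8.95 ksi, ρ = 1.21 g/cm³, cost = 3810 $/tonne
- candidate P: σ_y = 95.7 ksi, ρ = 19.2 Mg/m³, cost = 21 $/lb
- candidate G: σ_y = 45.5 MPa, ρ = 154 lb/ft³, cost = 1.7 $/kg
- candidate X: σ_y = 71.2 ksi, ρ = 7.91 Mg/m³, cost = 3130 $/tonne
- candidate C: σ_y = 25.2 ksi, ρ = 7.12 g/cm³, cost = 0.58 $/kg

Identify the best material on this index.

candidate X

Screen on constraints: cost ≤ 3.5 $/kg. Survivors: candidate G, candidate X, candidate C.
Putting every candidate on a common basis:
  candidate G: σ_y = 45.50 MPa, ρ = 2467 kg/m³
  candidate X: σ_y = 490.9 MPa, ρ = 7910 kg/m³
  candidate C: σ_y = 173.7 MPa, ρ = 7120 kg/m³
  candidate X: M = 62.1 kN·m/kg
  candidate C: M = 24.4 kN·m/kg
  candidate G: M = 18.4 kN·m/kg
Highest index: candidate X.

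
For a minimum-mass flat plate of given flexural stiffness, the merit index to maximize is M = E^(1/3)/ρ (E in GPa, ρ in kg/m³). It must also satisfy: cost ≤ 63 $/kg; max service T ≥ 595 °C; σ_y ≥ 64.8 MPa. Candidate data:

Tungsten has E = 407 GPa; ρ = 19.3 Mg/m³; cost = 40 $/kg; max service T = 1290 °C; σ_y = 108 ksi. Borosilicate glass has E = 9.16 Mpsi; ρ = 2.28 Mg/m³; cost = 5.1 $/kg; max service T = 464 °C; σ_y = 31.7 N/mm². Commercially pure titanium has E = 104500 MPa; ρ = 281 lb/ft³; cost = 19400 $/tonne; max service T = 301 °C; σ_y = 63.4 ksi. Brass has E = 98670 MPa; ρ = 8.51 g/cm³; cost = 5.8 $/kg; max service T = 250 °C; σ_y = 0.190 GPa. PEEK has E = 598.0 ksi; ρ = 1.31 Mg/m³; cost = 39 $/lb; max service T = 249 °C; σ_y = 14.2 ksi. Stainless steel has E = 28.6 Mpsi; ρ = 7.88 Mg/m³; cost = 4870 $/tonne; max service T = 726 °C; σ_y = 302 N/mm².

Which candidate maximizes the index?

stainless steel

Screen on constraints: cost ≤ 63 $/kg; max service T ≥ 595 °C; σ_y ≥ 64.8 MPa. Survivors: tungsten, stainless steel.
In SI units:
  tungsten: E = 407.0 GPa, ρ = 19300 kg/m³
  stainless steel: E = 197.2 GPa, ρ = 7880 kg/m³
  stainless steel: M = 0.739×10⁻³
  tungsten: M = 0.384×10⁻³
Stainless steel has the largest M.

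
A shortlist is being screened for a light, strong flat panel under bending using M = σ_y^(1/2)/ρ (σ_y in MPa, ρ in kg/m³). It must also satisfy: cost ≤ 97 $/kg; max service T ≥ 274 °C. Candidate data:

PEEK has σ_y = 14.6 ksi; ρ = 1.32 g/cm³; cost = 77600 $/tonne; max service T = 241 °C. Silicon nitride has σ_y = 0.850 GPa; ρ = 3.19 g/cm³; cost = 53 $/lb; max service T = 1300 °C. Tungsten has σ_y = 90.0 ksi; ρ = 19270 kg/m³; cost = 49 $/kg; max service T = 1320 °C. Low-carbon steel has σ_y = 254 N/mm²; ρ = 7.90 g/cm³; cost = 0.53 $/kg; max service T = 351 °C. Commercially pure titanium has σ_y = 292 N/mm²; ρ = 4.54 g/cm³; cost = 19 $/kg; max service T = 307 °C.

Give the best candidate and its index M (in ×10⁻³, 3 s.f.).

commercially pure titanium, M = 3.76×10⁻³

Screen on constraints: cost ≤ 97 $/kg; max service T ≥ 274 °C. Survivors: tungsten, low-carbon steel, commercially pure titanium.
Normalizing units and computing the index:
  tungsten: σ_y = 620.5 MPa, ρ = 19270 kg/m³
  low-carbon steel: σ_y = 254.0 MPa, ρ = 7900 kg/m³
  commercially pure titanium: σ_y = 292.0 MPa, ρ = 4540 kg/m³
  commercially pure titanium: M = 3.76×10⁻³
  low-carbon steel: M = 2.02×10⁻³
  tungsten: M = 1.29×10⁻³
Commercially pure titanium ranks first.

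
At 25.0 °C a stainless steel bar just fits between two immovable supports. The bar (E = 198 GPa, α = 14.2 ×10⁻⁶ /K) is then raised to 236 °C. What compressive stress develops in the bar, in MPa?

ΔT = 211.0 K. Constrained thermal stress σ = E·α·ΔT = 198.0×10³ MPa × 14.2×10⁻⁶ × 211.0 = 593 MPa (compressive).

593 MPa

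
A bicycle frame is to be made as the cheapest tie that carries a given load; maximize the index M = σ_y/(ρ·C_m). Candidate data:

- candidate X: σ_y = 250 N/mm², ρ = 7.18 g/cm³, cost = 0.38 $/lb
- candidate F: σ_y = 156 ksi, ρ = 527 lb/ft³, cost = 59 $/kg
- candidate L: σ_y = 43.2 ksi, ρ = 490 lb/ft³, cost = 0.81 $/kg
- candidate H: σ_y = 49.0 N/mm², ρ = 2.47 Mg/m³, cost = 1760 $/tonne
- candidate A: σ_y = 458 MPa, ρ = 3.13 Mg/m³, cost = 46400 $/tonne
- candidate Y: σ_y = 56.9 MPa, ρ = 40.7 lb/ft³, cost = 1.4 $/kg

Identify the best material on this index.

candidate Y

Convert each candidate to consistent units, then evaluate M:
  candidate X: σ_y = 250.0 MPa, ρ = 7180 kg/m³, cost = 0.8377 $/kg
  candidate F: σ_y = 1076 MPa, ρ = 8442 kg/m³, cost = 59.00 $/kg
  candidate L: σ_y = 297.9 MPa, ρ = 7849 kg/m³, cost = 0.8100 $/kg
  candidate H: σ_y = 49.00 MPa, ρ = 2470 kg/m³, cost = 1.760 $/kg
  candidate A: σ_y = 458.0 MPa, ρ = 3130 kg/m³, cost = 46.40 $/kg
  candidate Y: σ_y = 56.90 MPa, ρ = 652.0 kg/m³, cost = 1.400 $/kg
  candidate Y: M = 62.3 kN·m per $
  candidate L: M = 46.8 kN·m per $
  candidate X: M = 41.6 kN·m per $
  candidate H: M = 11.3 kN·m per $
  candidate A: M = 3.15 kN·m per $
  candidate F: M = 2.16 kN·m per $
Candidate Y ranks first.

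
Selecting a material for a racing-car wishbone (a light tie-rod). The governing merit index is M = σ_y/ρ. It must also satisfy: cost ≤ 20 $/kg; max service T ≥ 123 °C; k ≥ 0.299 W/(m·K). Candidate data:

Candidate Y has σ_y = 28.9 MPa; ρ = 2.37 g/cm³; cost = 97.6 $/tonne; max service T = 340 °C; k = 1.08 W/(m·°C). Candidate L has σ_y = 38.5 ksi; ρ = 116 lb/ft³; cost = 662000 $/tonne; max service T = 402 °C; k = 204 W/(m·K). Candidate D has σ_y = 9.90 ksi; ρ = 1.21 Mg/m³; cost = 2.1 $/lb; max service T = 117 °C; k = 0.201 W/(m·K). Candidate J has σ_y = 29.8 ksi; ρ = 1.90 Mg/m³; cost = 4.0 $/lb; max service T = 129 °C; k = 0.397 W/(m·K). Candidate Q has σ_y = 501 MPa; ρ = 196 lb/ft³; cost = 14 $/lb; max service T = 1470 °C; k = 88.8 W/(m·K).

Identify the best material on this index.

Screen on constraints: cost ≤ 20 $/kg; max service T ≥ 123 °C; k ≥ 0.299 W/(m·K). Survivors: candidate Y, candidate J.
Normalizing units and computing the index:
  candidate Y: σ_y = 28.90 MPa, ρ = 2370 kg/m³
  candidate J: σ_y = 205.5 MPa, ρ = 1900 kg/m³
  candidate J: M = 108 kN·m/kg
  candidate Y: M = 12.2 kN·m/kg
Candidate J has the largest M.

candidate J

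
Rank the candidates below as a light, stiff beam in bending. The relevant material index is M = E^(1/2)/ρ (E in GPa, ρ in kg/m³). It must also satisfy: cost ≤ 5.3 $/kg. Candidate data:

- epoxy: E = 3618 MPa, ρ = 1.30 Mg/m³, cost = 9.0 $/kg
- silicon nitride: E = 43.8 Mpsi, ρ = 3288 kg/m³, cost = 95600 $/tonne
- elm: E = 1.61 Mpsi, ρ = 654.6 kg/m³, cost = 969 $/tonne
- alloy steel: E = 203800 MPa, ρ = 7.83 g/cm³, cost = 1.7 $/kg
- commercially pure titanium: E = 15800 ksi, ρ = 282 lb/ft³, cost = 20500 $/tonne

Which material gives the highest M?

Screen on constraints: cost ≤ 5.3 $/kg. Survivors: elm, alloy steel.
In SI units:
  elm: E = 11.10 GPa, ρ = 654.6 kg/m³
  alloy steel: E = 203.8 GPa, ρ = 7830 kg/m³
  elm: M = 5.09×10⁻³
  alloy steel: M = 1.82×10⁻³
Elm has the largest M.

elm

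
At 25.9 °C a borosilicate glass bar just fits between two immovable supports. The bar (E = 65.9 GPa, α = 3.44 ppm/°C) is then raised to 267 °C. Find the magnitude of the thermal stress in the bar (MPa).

54.7 MPa

ΔT = 241.1 K. Constrained thermal stress σ = E·α·ΔT = 65.90×10³ MPa × 3.44×10⁻⁶ × 241.1 = 54.7 MPa (compressive).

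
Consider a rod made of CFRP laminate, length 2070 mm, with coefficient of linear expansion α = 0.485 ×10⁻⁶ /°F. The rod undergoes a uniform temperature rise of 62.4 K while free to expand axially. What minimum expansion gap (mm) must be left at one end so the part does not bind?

Convert α: 0.485×10⁻⁶/°F × (9/5) = 0.873×10⁻⁶/K.
ΔL = α·L₀·ΔT = 0.873×10⁻⁶ × 2070 mm × 62.40 K = 0.113 mm.

0.113 mm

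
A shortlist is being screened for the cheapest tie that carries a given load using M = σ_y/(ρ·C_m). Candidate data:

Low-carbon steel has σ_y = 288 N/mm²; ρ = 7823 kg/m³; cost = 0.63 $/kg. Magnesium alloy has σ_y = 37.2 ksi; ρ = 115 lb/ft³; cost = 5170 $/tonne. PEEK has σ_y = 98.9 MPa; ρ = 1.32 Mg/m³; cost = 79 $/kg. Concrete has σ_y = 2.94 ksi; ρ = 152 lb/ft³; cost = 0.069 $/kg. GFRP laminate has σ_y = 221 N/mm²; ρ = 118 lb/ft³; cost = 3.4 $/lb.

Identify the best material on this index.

Putting every candidate on a common basis:
  low-carbon steel: σ_y = 288.0 MPa, ρ = 7823 kg/m³, cost = 0.6300 $/kg
  magnesium alloy: σ_y = 256.5 MPa, ρ = 1842 kg/m³, cost = 5.170 $/kg
  PEEK: σ_y = 98.90 MPa, ρ = 1320 kg/m³, cost = 79.00 $/kg
  concrete: σ_y = 20.27 MPa, ρ = 2435 kg/m³, cost = 0.06900 $/kg
  GFRP laminate: σ_y = 221.0 MPa, ρ = 1890 kg/m³, cost = 7.496 $/kg
  concrete: M = 121 kN·m per $
  low-carbon steel: M = 58.4 kN·m per $
  magnesium alloy: M = 26.9 kN·m per $
  GFRP laminate: M = 15.6 kN·m per $
  PEEK: M = 0.948 kN·m per $
Concrete ranks first.

concrete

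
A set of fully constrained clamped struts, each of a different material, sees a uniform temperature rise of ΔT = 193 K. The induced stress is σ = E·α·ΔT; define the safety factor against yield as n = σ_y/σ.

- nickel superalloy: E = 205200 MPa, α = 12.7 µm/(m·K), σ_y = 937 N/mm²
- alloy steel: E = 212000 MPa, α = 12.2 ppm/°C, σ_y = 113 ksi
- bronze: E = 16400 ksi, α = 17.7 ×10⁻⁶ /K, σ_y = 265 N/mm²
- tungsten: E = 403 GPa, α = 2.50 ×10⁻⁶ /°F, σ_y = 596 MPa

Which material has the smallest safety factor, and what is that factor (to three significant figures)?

bronze, n = 0.686

With everything in SI (GPa, ×10⁻⁶/K, MPa):
  nickel superalloy: E = 205.2, α = 12.7, σ_y = 937.0 → σ = 503 MPa, n = 1.86
  alloy steel: E = 212.0, α = 12.2, σ_y = 779.1 → σ = 499 MPa, n = 1.56
  bronze: E = 113.1, α = 17.7, σ_y = 265.0 → σ = 386 MPa, n = 0.686
  tungsten: E = 403.0, α = 4.50, σ_y = 596.0 → σ = 350 MPa, n = 1.70
Smallest n: bronze with n = 0.686.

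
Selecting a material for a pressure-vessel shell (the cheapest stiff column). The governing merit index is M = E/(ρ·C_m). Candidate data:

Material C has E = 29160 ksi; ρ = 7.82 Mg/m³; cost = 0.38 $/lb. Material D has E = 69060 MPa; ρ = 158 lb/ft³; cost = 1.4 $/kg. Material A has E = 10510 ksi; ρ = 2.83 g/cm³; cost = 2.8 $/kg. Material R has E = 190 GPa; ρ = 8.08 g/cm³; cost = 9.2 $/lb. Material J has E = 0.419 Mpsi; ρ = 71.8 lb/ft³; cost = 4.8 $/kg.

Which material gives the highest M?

material C

In SI units:
  material C: E = 201.1 GPa, ρ = 7820 kg/m³, cost = 0.8377 $/kg
  material D: E = 69.06 GPa, ρ = 2531 kg/m³, cost = 1.400 $/kg
  material A: E = 72.46 GPa, ρ = 2830 kg/m³, cost = 2.800 $/kg
  material R: E = 190.0 GPa, ρ = 8080 kg/m³, cost = 20.28 $/kg
  material J: E = 2.889 GPa, ρ = 1150 kg/m³, cost = 4.800 $/kg
  material C: M = 30.7 MN·m per $
  material D: M = 19.5 MN·m per $
  material A: M = 9.14 MN·m per $
  material R: M = 1.16 MN·m per $
  material J: M = 0.523 MN·m per $
Highest index: material C.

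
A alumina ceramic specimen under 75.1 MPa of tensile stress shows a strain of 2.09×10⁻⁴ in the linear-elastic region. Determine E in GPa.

E = σ/ε = 75.1 MPa / 2.09×10⁻⁴ = 359300 MPa = 359 GPa.

359 GPa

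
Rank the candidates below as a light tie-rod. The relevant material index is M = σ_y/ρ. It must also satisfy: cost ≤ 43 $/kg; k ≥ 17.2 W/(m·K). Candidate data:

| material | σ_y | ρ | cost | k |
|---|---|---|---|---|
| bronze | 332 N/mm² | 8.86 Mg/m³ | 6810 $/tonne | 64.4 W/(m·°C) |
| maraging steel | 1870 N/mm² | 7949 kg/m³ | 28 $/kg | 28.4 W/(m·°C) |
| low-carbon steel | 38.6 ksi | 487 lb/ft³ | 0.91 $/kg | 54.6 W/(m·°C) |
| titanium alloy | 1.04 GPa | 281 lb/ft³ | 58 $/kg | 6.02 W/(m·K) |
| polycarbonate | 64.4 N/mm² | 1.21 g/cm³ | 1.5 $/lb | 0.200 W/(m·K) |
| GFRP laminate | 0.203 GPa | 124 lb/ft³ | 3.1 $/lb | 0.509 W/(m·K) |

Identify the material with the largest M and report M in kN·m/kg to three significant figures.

Screen on constraints: cost ≤ 43 $/kg; k ≥ 17.2 W/(m·K). Survivors: bronze, maraging steel, low-carbon steel.
After converting to SI:
  bronze: σ_y = 332.0 MPa, ρ = 8860 kg/m³
  maraging steel: σ_y = 1870 MPa, ρ = 7949 kg/m³
  low-carbon steel: σ_y = 266.1 MPa, ρ = 7801 kg/m³
  maraging steel: M = 235 kN·m/kg
  bronze: M = 37.5 kN·m/kg
  low-carbon steel: M = 34.1 kN·m/kg
The maximum is for maraging steel.

maraging steel, M = 235 kN·m/kg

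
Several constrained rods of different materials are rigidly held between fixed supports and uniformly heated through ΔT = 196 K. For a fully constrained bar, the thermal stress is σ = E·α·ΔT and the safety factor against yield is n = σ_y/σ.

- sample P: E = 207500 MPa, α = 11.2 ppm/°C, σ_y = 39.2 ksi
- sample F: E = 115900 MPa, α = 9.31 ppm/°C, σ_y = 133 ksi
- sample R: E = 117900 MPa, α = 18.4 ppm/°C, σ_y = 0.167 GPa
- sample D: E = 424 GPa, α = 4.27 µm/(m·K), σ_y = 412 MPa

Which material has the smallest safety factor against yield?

Converting E to GPa, α to ×10⁻⁶/K, σ_y to MPa, then σ and n for each:
  sample P: E = 207.5, α = 11.2, σ_y = 270.3 → σ = 456 MPa, n = 0.593
  sample F: E = 115.9, α = 9.31, σ_y = 917.0 → σ = 211 MPa, n = 4.34
  sample R: E = 117.9, α = 18.4, σ_y = 167.0 → σ = 425 MPa, n = 0.393
  sample D: E = 424.0, α = 4.27, σ_y = 412.0 → σ = 355 MPa, n = 1.16
Smallest n: sample R with n = 0.393.

sample R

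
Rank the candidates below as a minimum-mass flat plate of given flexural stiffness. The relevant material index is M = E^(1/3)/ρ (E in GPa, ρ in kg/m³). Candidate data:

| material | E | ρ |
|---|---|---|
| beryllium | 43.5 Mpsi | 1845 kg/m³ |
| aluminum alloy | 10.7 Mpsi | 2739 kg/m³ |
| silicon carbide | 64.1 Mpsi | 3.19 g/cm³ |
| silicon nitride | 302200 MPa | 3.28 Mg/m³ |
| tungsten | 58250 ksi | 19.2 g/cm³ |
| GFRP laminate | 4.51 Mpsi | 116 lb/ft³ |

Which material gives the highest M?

beryllium

Putting every candidate on a common basis:
  beryllium: E = 299.9 GPa, ρ = 1845 kg/m³
  aluminum alloy: E = 73.77 GPa, ρ = 2739 kg/m³
  silicon carbide: E = 442.0 GPa, ρ = 3190 kg/m³
  silicon nitride: E = 302.2 GPa, ρ = 3280 kg/m³
  tungsten: E = 401.6 GPa, ρ = 19200 kg/m³
  GFRP laminate: E = 31.10 GPa, ρ = 1858 kg/m³
  beryllium: M = 3.63×10⁻³
  silicon carbide: M = 2.39×10⁻³
  silicon nitride: M = 2.05×10⁻³
  GFRP laminate: M = 1.69×10⁻³
  aluminum alloy: M = 1.53×10⁻³
  tungsten: M = 0.384×10⁻³
Highest index: beryllium.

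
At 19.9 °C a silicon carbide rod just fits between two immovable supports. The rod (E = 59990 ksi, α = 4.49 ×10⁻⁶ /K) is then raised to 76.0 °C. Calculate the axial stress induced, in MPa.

E = 59990 ksi = 413.6 GPa.
ΔT = 56.10 K. Constrained thermal stress σ = E·α·ΔT = 413.6×10³ MPa × 4.49×10⁻⁶ × 56.10 = 104 MPa (compressive).

104 MPa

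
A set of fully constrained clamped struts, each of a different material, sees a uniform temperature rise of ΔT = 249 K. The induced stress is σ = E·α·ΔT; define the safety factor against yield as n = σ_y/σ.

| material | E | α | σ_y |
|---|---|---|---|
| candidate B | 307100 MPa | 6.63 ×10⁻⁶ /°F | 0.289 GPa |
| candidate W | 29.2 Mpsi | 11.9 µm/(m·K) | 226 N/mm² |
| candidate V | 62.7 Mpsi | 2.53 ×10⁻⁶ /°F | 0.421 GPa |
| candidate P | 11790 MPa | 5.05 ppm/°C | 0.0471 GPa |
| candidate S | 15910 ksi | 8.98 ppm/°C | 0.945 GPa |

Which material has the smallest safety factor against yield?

In consistent units (E in GPa, α in ×10⁻⁶/K, σ_y in MPa):
  candidate B: E = 307.1, α = 11.9, σ_y = 289.0 → σ = 913 MPa, n = 0.317
  candidate W: E = 201.3, α = 11.9, σ_y = 226.0 → σ = 597 MPa, n = 0.379
  candidate V: E = 432.3, α = 4.55, σ_y = 421.0 → σ = 490 MPa, n = 0.859
  candidate P: E = 11.79, α = 5.05, σ_y = 47.10 → σ = 14.8 MPa, n = 3.18
  candidate S: E = 109.7, α = 8.98, σ_y = 945.0 → σ = 245 MPa, n = 3.85
The minimum is candidate B at n = 0.317.

candidate B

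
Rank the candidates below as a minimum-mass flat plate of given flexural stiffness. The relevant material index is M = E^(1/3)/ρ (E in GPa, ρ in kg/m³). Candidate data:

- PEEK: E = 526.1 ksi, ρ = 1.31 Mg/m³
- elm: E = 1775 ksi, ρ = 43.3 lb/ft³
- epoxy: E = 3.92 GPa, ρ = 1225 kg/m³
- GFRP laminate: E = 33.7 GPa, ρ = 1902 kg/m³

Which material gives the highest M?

Putting every candidate on a common basis:
  PEEK: E = 3.627 GPa, ρ = 1310 kg/m³
  elm: E = 12.24 GPa, ρ = 693.6 kg/m³
  epoxy: E = 3.920 GPa, ρ = 1225 kg/m³
  GFRP laminate: E = 33.70 GPa, ρ = 1902 kg/m³
  elm: M = 3.32×10⁻³
  GFRP laminate: M = 1.70×10⁻³
  epoxy: M = 1.29×10⁻³
  PEEK: M = 1.17×10⁻³
Elm ranks first.

elm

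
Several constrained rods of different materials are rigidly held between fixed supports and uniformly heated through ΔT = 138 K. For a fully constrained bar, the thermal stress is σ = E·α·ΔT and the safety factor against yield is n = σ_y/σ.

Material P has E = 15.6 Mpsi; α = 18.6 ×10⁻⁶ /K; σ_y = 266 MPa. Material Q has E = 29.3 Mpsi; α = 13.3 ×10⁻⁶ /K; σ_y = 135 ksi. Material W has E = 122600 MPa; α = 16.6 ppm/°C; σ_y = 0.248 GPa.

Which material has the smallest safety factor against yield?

material W

Per material, after unit conversion:
  material P: E = 107.6, α = 18.6, σ_y = 266.0 → σ = 276 MPa, n = 0.963
  material Q: E = 202.0, α = 13.3, σ_y = 930.8 → σ = 371 MPa, n = 2.51
  material W: E = 122.6, α = 16.6, σ_y = 248.0 → σ = 281 MPa, n = 0.883
Smallest n: material W with n = 0.883.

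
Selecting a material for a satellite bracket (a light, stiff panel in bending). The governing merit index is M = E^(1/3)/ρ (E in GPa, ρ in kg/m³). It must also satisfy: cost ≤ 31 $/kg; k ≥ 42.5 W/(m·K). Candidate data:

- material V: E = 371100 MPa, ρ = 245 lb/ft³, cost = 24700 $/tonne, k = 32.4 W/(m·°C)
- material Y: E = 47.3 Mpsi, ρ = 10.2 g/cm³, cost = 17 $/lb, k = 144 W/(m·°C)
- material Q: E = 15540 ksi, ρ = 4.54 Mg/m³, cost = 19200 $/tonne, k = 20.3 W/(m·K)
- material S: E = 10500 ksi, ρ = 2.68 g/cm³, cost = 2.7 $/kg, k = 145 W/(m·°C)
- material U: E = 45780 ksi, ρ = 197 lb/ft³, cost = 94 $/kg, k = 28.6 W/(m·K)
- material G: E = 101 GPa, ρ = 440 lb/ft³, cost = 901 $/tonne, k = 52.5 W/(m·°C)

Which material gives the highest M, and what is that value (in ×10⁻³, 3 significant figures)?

Screen on constraints: cost ≤ 31 $/kg; k ≥ 42.5 W/(m·K). Survivors: material S, material G.
In SI units:
  material S: E = 72.39 GPa, ρ = 2680 kg/m³
  material G: E = 101.0 GPa, ρ = 7048 kg/m³
  material S: M = 1.56×10⁻³
  material G: M = 0.661×10⁻³
Highest index: material S.

material S, M = 1.56×10⁻³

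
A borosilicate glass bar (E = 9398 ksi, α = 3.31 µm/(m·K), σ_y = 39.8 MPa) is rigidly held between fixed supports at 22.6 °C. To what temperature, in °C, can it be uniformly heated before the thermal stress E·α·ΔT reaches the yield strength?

208 °C

E = 9398 ksi = 64.80 GPa.
E·α·ΔT = 39.80 MPa ⇒ ΔT = 39.80 / (64.80×10³ × 3.31×10⁻⁶) = 185.6 K.
T = 22.6 + 185.6 = 208.2 °C.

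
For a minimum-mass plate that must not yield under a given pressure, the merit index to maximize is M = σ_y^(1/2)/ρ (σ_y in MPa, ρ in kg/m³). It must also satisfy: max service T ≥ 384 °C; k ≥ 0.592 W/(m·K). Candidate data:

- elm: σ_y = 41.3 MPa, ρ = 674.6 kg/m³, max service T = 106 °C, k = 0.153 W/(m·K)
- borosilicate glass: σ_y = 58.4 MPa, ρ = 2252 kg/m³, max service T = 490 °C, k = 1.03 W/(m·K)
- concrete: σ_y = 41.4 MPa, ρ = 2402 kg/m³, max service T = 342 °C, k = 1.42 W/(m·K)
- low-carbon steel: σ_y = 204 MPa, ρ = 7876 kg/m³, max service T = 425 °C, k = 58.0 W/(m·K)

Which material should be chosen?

borosilicate glass

Screen on constraints: max service T ≥ 384 °C; k ≥ 0.592 W/(m·K). Survivors: borosilicate glass, low-carbon steel.
Per-candidate index values:
  borosilicate glass: M = 3.39×10⁻³
  low-carbon steel: M = 1.81×10⁻³
Borosilicate glass has the largest M.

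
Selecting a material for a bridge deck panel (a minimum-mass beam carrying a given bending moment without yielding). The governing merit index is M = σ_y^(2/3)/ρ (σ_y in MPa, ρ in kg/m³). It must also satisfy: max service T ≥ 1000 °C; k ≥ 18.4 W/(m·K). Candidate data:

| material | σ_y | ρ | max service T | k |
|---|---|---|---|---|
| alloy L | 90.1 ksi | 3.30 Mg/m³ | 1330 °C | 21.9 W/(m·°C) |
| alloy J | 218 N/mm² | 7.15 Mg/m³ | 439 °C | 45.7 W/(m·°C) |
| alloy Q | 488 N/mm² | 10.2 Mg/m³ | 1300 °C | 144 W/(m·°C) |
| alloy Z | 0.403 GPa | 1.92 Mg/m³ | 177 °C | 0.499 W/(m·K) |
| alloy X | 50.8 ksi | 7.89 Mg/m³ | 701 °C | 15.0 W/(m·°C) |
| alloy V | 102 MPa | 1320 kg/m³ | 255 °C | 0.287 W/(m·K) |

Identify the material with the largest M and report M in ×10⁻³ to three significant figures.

Screen on constraints: max service T ≥ 1000 °C; k ≥ 18.4 W/(m·K). Survivors: alloy L, alloy Q.
After converting to SI:
  alloy L: σ_y = 621.2 MPa, ρ = 3300 kg/m³
  alloy Q: σ_y = 488.0 MPa, ρ = 10200 kg/m³
  alloy L: M = 22.1×10⁻³
  alloy Q: M = 6.08×10⁻³
The maximum is for alloy L.

alloy L, M = 22.1×10⁻³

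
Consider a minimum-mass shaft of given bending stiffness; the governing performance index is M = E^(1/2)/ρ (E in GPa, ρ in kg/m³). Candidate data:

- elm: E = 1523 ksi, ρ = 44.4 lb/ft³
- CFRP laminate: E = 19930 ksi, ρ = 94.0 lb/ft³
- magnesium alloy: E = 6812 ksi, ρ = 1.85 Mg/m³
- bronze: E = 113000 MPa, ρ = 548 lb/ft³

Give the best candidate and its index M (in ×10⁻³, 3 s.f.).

Convert each candidate to consistent units, then evaluate M:
  elm: E = 10.50 GPa, ρ = 711.2 kg/m³
  CFRP laminate: E = 137.4 GPa, ρ = 1506 kg/m³
  magnesium alloy: E = 46.97 GPa, ρ = 1850 kg/m³
  bronze: E = 113.0 GPa, ρ = 8778 kg/m³
  CFRP laminate: M = 7.79×10⁻³
  elm: M = 4.56×10⁻³
  magnesium alloy: M = 3.70×10⁻³
  bronze: M = 1.21×10⁻³
The maximum is for CFRP laminate.

CFRP laminate, M = 7.79×10⁻³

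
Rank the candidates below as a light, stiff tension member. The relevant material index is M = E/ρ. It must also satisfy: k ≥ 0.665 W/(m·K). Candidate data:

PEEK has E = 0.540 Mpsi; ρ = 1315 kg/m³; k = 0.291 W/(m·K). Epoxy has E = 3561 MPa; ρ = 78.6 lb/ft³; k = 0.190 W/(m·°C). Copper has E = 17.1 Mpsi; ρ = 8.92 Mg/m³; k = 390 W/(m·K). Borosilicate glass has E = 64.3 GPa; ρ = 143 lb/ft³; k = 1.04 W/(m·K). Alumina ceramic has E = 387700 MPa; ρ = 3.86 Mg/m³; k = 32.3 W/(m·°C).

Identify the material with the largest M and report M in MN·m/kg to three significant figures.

alumina ceramic, M = 100 MN·m/kg

Screen on constraints: k ≥ 0.665 W/(m·K). Survivors: copper, borosilicate glass, alumina ceramic.
Normalizing units and computing the index:
  copper: E = 117.9 GPa, ρ = 8920 kg/m³
  borosilicate glass: E = 64.30 GPa, ρ = 2291 kg/m³
  alumina ceramic: E = 387.7 GPa, ρ = 3860 kg/m³
  alumina ceramic: M = 100 MN·m/kg
  borosilicate glass: M = 28.1 MN·m/kg
  copper: M = 13.2 MN·m/kg
Highest index: alumina ceramic.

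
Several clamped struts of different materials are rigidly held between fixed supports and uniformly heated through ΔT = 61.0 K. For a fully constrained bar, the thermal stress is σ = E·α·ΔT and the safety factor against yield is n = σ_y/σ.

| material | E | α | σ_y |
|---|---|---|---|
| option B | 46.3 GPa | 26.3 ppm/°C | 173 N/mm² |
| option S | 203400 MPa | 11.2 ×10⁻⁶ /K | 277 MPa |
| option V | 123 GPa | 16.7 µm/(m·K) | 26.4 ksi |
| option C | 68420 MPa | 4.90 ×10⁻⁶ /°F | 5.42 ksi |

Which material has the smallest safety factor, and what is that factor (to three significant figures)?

Per material, after unit conversion:
  option B: E = 46.30, α = 26.3, σ_y = 173.0 → σ = 74.3 MPa, n = 2.33
  option S: E = 203.4, α = 11.2, σ_y = 277.0 → σ = 139 MPa, n = 1.99
  option V: E = 123.0, α = 16.7, σ_y = 182.0 → σ = 125 MPa, n = 1.45
  option C: E = 68.42, α = 8.82, σ_y = 37.37 → σ = 36.8 MPa, n = 1.02
Option C has the lowest safety factor, n = 1.02.

option C, n = 1.02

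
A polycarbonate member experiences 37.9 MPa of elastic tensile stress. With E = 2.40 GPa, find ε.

0.0158

ε = σ/E = 37.9 / 2400 = 0.0158.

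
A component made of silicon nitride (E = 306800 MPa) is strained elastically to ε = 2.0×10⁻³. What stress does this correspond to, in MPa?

614 MPa

E = 306800 MPa = 306.8 GPa.
σ = E·ε = 306800 MPa × 2.0×10⁻³ = 614 MPa.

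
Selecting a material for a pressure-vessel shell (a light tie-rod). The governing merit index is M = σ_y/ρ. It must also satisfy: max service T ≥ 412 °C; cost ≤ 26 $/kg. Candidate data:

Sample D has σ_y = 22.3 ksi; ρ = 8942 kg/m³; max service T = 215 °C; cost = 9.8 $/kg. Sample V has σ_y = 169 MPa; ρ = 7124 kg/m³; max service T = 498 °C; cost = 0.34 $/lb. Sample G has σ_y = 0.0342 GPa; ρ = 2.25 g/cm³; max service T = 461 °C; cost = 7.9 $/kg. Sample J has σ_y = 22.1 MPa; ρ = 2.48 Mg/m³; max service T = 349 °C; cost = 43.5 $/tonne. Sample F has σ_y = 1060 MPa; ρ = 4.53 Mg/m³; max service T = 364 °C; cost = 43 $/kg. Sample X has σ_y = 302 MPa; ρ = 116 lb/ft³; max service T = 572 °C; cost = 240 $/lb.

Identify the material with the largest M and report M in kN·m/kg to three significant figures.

Screen on constraints: max service T ≥ 412 °C; cost ≤ 26 $/kg. Survivors: sample V, sample G.
In SI units:
  sample V: σ_y = 169.0 MPa, ρ = 7124 kg/m³
  sample G: σ_y = 34.20 MPa, ρ = 2250 kg/m³
  sample V: M = 23.7 kN·m/kg
  sample G: M = 15.2 kN·m/kg
The maximum is for sample V.

sample V, M = 23.7 kN·m/kg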